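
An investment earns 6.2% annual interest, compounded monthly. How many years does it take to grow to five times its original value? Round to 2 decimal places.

(1 + 0.00516667)^(12t) = 5.
12t = ln 5 / ln(1 + 0.00516667) ≈ 1.6094/0.00515337 ≈ 312.3081.
t ≈ 26.0257.

26.03 years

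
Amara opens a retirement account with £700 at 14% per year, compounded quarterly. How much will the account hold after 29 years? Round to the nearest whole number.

£37,860

Periodic rate = 14%/4 = 0.035; periods = 4·29 = 116.
A = 700·(1 + 0.035)^116 ≈ 700·54.085466005 ≈ 37,859.8262.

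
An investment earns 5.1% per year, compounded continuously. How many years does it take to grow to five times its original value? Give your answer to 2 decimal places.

e^(0.051t) = 5, so 0.051t = ln 5 ≈ 1.6094.
t ≈ 1.6094/0.051 ≈ 31.5576.

31.56 years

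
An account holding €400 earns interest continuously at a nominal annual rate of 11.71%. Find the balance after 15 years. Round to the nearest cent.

A = P·e^(rt) = 400·e^(0.1171·15) = 400·e^1.7565.
e^1.7565 ≈ 5.792129423, so A ≈ 2,316.8518.

€2,316.85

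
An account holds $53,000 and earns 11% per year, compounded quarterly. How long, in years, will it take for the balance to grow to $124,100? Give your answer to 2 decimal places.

7.84 years

(1 + 0.0275)^(4t) = 124,100/53,000 = 2.3415.
4t·ln(1 + 0.0275) = ln(2.3415); 4t = 0.8508/0.0271287 ≈ 31.3615.
t ≈ 7.8404 years.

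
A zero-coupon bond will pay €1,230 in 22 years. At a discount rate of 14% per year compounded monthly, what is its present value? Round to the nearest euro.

€58

Periodic rate = 14%/12 = 0.0116667; 264 periods.
P = 1,230/(1 + 0.14/12)^264 ≈ 1,230/21.37392802 ≈ 57.5467.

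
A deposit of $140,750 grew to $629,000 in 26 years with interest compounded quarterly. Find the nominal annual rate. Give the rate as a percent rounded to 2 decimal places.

5.80%

(1 + r/4)^104 = 629,000/140,750 = 4.46892.
1 + r/4 = 4.46892^(1/104) ≈ 1.0145, so r/4 ≈ 0.0144998.
r ≈ 4·0.0144998 = 5.79990%.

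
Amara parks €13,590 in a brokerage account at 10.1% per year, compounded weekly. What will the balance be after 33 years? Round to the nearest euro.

Periodic rate = 10.1%/52 = 0.00194231; periods = 52·33 = 1716.
A = 13,590·(1 + 0.101/52)^1716 ≈ 13,590·27.93184203 ≈ 379,593.7332.

€379,594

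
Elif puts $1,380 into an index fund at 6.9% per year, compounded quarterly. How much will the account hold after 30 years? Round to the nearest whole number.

$10,745

Growth factor = (1 + 0.01725)^120 ≈ 7.7861689485.
A ≈ 1,380 × 7.7861689485 ≈ 10,744.9131.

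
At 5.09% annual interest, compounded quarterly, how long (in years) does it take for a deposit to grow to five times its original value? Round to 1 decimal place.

31.8 years

(1 + 0.012725)^(4t) = 5.
4t = ln 5 / ln(1 + 0.012725) ≈ 1.6094/0.0126447 ≈ 127.2814.
t ≈ 31.8204.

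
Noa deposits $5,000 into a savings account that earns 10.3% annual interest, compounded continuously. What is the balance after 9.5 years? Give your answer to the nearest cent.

A = P·e^(rt) = 5,000·e^(0.103·9.5) = 5,000·e^0.9785.
e^0.9785 ≈ 2.6604625536, so A ≈ 13,302.3128.

$13,302.31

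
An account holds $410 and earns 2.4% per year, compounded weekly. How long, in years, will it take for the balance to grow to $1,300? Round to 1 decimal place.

48.1 years

We need (1 + 0.000461538)^(52t) = 3.1707, so 52t = ln 3.1707 / ln 1.000462 ≈ 2500.8288.
t ≈ 2500.8288/52 = 48.0929 years.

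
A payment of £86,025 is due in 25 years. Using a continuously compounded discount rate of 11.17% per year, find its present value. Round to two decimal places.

P = A·e^(−rt) = 86,025·e^(−2.7925).
e^(−2.7925) ≈ 0.061267852662, so P ≈ 5,270.5670.

£5,270.57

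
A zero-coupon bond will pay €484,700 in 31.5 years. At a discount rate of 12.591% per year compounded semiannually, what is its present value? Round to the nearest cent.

Growth factor = (1 + 0.062955)^63 ≈ 46.8206442902.
P = 484,700/46.8206442902 ≈ 10,352.2710.

€10,352.27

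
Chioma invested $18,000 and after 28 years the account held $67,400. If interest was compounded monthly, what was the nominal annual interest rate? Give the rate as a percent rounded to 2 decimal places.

The 336-period growth factor is 67,400/18,000 = 3.74444.
r/12 = 3.74444^(1/336) − 1 ≈ 0.00393711, so r ≈ 12·0.00393711 = 4.72454%.

4.72%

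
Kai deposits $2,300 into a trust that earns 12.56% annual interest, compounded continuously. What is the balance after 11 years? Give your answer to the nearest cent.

A = P·e^(rt) = 2,300·e^(0.1256·11) = 2,300·e^1.3816.
e^1.3816 ≈ 3.981266561, so A ≈ 9,156.9131.

$9,156.91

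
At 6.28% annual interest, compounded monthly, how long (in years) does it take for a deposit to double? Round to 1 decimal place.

(1 + 0.00523333)^(12t) = 2.
12t = ln 2 / ln(1 + 0.00523333) ≈ 0.69315/0.00521969 ≈ 132.7948.
t ≈ 11.0662.

11.1 years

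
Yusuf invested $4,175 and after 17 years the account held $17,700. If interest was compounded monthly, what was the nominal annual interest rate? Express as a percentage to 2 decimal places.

The 204-period growth factor is 17,700/4,175 = 4.23952.
r/12 = 4.23952^(1/204) − 1 ≈ 0.00710577, so r ≈ 12·0.00710577 = 8.52692%.

8.53%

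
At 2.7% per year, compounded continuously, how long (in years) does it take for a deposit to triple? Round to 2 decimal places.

e^(0.027t) = 3, so 0.027t = ln 3 ≈ 1.0986.
t ≈ 1.0986/0.027 ≈ 40.6893.

40.69 years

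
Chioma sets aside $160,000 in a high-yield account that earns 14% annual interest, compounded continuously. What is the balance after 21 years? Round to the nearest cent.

A = P·e^(rt) = 160,000·e^(0.14·21) = 160,000·e^2.94.
e^2.94 ≈ 18.91584631226, so A ≈ 3,026,535.4100.

$3,026,535.41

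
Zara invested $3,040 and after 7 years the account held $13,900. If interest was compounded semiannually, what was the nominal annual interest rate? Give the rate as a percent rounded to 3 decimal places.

(1 + r/2)^14 = 13,900/3,040 = 4.57237.
1 + r/2 = 4.57237^(1/14) ≈ 1.114687, so r/2 ≈ 0.114687.
r ≈ 2·0.114687 = 22.93740%.

22.937%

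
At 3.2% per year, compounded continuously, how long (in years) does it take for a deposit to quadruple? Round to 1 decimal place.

43.3 years

e^(0.032t) = 4, so 0.032t = ln 4 ≈ 1.3863.
t ≈ 1.3863/0.032 ≈ 43.3217.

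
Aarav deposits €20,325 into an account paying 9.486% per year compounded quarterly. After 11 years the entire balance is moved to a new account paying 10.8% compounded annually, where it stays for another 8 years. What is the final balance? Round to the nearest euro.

Phase 1: 20,325·(1 + 0.023715)^44 ≈ 57,004.5465.
Phase 2: 57,004.5465·(1 + 0.108)^8 ≈ 129,487.4202.

€129,487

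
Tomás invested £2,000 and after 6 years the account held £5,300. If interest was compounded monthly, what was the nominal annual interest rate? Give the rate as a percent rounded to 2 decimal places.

(1 + r/12)^72 = 5,300/2,000 = 2.65.
1 + r/12 = 2.65^(1/72) ≈ 1.013628, so r/12 ≈ 0.0136276.
r ≈ 12·0.0136276 = 16.35308%.

16.35%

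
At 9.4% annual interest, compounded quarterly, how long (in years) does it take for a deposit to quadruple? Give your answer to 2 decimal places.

14.92 years

(1 + 0.0235)^(4t) = 4.
4t = ln 4 / ln(1 + 0.0235) ≈ 1.3863/0.0232281 ≈ 59.6817.
t ≈ 14.9204.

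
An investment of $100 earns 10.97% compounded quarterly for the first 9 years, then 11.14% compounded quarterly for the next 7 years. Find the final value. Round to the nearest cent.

Phase 1: 100·(1 + 0.027425)^36 ≈ 264.8528.
Phase 2: 264.8528·(1 + 0.02785)^28 ≈ 571.5278.

$571.53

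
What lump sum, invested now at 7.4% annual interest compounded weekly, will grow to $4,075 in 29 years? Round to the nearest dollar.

$477

Growth factor = (1 + 0.074/52)^1508 ≈ 8.537553451.
P = 4,075/8.537553451 ≈ 477.3030.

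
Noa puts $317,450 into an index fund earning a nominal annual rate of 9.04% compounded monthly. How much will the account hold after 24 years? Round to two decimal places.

$2,756,698.31

Periodic rate = 9.04%/12 = 0.00753333; periods = 12·24 = 288.
A = 317,450·(1 + 0.0904/12)^288 ≈ 317,450·8.68388189742 ≈ 2,756,698.3083.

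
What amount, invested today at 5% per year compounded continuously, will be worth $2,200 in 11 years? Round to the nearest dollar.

$1,269

P = A·e^(−rt) = 2,200·e^(−0.55).
e^(−0.55) ≈ 0.5769498104, so P ≈ 1,269.2896.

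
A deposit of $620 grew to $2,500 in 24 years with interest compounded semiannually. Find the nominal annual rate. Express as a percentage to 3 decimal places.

The 48-period growth factor is 2,500/620 = 4.03226.
r/2 = 4.03226^(1/48) − 1 ≈ 0.0294745, so r ≈ 2·0.0294745 = 5.89490%.

5.895%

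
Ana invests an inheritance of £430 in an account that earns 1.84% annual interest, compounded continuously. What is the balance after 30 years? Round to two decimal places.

£746.79

A = P·e^(rt) = 430·e^(0.0184·30) = 430·e^0.552.
e^0.552 ≈ 1.73672299, so A ≈ 746.7909.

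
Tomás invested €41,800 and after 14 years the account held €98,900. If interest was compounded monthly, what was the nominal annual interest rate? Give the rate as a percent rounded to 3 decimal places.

6.167%

The 168-period growth factor is 98,900/41,800 = 2.36603.
r/12 = 2.36603^(1/168) − 1 ≈ 0.00513943, so r ≈ 12·0.00513943 = 6.16731%.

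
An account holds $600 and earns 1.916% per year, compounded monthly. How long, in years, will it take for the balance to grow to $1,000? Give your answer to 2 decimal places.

(1 + 0.00159667)^(12t) = 1,000/600 = 1.6667.
12t·ln(1 + 0.00159667) = ln(1.6667); 12t = 0.51083/0.00159539 ≈ 320.1879.
t ≈ 26.6823 years.

26.68 years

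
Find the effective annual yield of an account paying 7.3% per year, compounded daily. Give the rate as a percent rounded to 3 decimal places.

EAR = (1 + 7.3%/365)^365 − 1 = (1 + 0.0002)^365 − 1.
(1 + 0.0002)^365 ≈ 1.075723, so EAR ≈ 7.57227%.

7.572%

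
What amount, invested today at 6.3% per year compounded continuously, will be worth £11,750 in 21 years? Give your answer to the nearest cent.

£3,129.44

P = A·e^(−rt) = 11,750·e^(−1.323).
e^(−1.323) ≈ 0.26633509697, so P ≈ 3,129.4374.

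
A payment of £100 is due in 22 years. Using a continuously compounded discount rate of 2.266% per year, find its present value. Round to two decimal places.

£60.74

P = A·e^(−rt) = 100·e^(−0.49852).
e^(−0.49852) ≈ 0.60742899, so P ≈ 60.7429.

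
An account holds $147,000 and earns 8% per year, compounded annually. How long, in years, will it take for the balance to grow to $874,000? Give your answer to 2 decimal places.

(1 + 0.08)^t = 874,000/147,000 = 5.9456.
t·ln(1 + 0.08) = ln(5.9456); t = 1.7826/0.076961 ≈ 23.1630.

23.16 years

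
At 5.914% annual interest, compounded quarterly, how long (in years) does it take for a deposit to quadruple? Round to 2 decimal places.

(1 + 0.014785)^(4t) = 4.
4t = ln 4 / ln(1 + 0.014785) ≈ 1.3863/0.0146768 ≈ 94.4550.
t ≈ 23.6138.

23.61 years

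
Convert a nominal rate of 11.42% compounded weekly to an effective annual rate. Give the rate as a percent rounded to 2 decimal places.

12.08%

EAR = (1 + 11.42%/52)^52 − 1 = (1 + 0.00219615)^52 − 1.
(1 + 0.00219615)^52 ≈ 1.120836, so EAR ≈ 12.08359%.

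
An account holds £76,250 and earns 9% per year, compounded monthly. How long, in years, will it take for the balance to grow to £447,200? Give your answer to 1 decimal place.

19.7 years

We need (1 + 0.0075)^(12t) = 5.8649, so 12t = ln 5.8649 / ln 1.0075 ≈ 236.7485.
t ≈ 236.7485/12 = 19.7290 years.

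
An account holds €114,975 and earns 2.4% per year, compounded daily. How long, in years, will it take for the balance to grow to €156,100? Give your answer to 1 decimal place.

12.7 years

(1 + 0.0000657534)^(365t) = 156,100/114,975 = 1.3577.
365t·ln(1 + 0.0000657534) = ln(1.3577); 365t = 0.30578/6.57513e-05 ≈ 4650.5892.
t ≈ 12.7413 years.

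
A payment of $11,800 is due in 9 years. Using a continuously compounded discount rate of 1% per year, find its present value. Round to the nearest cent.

$10,784.39

P = A·e^(−rt) = 11,800·e^(−0.09).
e^(−0.09) ≈ 0.91393118527, so P ≈ 10,784.3880.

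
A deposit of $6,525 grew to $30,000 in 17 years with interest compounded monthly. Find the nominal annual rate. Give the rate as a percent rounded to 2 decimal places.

9.01%

(1 + r/12)^204 = 30,000/6,525 = 4.5977.
1 + r/12 = 4.5977^(1/204) ≈ 1.007506, so r/12 ≈ 0.00750625.
r ≈ 12·0.00750625 = 9.00750%.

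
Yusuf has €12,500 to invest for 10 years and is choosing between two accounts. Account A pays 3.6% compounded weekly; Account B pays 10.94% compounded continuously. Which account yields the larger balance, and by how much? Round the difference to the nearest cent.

Account B, by €19,413.05

A: (1 + 0.036/52)^520 ≈ 1.4331508932, so 12,500 × 1.4331508932 ≈ 17,914.3862.
B: e^(0.1094·10) = e^1.094 ≈ 2.9861949948, so 12,500 × 2.9861949948 ≈ 37,327.4374.
Difference ≈ 19,413.0513 in favor of B.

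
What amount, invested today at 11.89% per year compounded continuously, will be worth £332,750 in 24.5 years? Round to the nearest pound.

P = A·e^(−rt) = 332,750·e^(−2.91305).
e^(−2.91305) ≈ 0.0543098320159, so P ≈ 18,071.5966.

£18,072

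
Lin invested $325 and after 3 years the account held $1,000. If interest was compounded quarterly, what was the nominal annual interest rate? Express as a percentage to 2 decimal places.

39.27%

(1 + r/4)^12 = 1,000/325 = 3.07692.
1 + r/4 = 3.07692^(1/12) ≈ 1.098187, so r/4 ≈ 0.0981872.
r ≈ 4·0.0981872 = 39.27489%.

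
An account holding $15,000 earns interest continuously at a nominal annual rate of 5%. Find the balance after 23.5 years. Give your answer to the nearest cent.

A = P·e^(rt) = 15,000·e^(0.05·23.5) = 15,000·e^1.175.
e^1.175 ≈ 3.2381429438, so A ≈ 48,572.1442.

$48,572.14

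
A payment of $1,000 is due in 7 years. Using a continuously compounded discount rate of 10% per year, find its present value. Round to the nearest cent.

$496.59

P = A·e^(−rt) = 1,000·e^(−0.7).
e^(−0.7) ≈ 0.496585304, so P ≈ 496.5853.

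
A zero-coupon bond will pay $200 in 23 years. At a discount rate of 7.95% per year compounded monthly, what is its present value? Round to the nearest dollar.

Growth factor = (1 + 0.006625)^276 ≈ 6.18712001.
P = 200/6.18712001 ≈ 32.3252.

$32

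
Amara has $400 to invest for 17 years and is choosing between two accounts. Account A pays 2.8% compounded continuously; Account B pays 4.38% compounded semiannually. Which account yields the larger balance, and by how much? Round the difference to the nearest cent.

Account A growth factor: e^(0.028·17) = e^0.476 ≈ 1.60962302; balance ≈ 643.8492.
Account B growth factor: (1 + 0.0219)^34 ≈ 2.08874571; balance ≈ 835.4983.
Account B is larger by 191.6491.

Account B, by $191.65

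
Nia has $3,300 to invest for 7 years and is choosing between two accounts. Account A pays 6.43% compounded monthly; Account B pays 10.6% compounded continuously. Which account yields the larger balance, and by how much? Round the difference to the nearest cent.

A: (1 + 0.0643/12)^84 ≈ 1.56658548, so 3,300 × 1.56658548 ≈ 5,169.7321.
B: e^(0.106·7) = e^0.742 ≈ 2.10013158, so 3,300 × 2.10013158 ≈ 6,930.4342.
Difference ≈ 1,760.7021 in favor of B.

Account B, by $1,760.70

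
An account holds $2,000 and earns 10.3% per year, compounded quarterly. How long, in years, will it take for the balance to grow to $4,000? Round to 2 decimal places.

(1 + 0.02575)^(4t) = 4,000/2,000 = 2.
4t·ln(1 + 0.02575) = ln(2); 4t = 0.69315/0.0254241 ≈ 27.2634.
t ≈ 6.8159 years.

6.82 years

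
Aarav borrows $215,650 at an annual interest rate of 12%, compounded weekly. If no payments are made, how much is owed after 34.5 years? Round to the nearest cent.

$13,478,985.69

Periodic rate = 12%/52 = 0.00230769; periods = 52·34.5 = 1794.
A = 215,650·(1 + 0.12/52)^1794 ≈ 215,650·62.503991164744 ≈ 13,478,985.6947.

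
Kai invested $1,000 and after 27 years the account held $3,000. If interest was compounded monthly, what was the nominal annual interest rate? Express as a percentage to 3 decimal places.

4.076%

The 324-period growth factor is 3,000/1,000 = 3.
r/12 = 3^(1/324) − 1 ≈ 0.00339653, so r ≈ 12·0.00339653 = 4.07584%.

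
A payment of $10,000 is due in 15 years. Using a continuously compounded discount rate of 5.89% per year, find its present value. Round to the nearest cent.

$4,133.34

P = A·e^(−rt) = 10,000·e^(−0.8835).
e^(−0.8835) ≈ 0.4133337091, so P ≈ 4,133.3371.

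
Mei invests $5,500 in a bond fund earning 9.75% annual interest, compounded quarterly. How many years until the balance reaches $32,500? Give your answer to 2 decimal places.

We need (1 + 0.024375)^(4t) = 5.9091, so 4t = ln 5.9091 / ln 1.024375 ≈ 73.7664.
t ≈ 73.7664/4 = 18.4416 years.

18.44 years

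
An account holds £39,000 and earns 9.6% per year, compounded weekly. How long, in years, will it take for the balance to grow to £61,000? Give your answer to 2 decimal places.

We need (1 + 0.00184615)^(52t) = 1.5641, so 52t = ln 1.5641 / ln 1.001846 ≈ 242.5177.
t ≈ 242.5177/52 = 4.6638 years.

4.66 years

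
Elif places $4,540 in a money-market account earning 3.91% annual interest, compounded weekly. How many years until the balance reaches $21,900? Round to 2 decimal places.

40.26 years

(1 + 0.000751923)^(52t) = 21,900/4,540 = 4.8238.
52t·ln(1 + 0.000751923) = ln(4.8238); 52t = 1.5736/0.000751641 ≈ 2093.5002.
t ≈ 40.2596 years.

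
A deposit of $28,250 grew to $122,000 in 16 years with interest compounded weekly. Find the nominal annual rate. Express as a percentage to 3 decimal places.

9.151%

The 832-period growth factor is 122,000/28,250 = 4.31858.
r/52 = 4.31858^(1/832) − 1 ≈ 0.00175987, so r ≈ 52·0.00175987 = 9.15134%.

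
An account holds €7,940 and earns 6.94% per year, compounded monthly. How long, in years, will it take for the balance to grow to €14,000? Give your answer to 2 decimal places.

We need (1 + 0.00578333)^(12t) = 1.7632, so 12t = ln 1.7632 / ln 1.005783 ≈ 98.3486.
t ≈ 98.3486/12 = 8.1957 years.

8.20 years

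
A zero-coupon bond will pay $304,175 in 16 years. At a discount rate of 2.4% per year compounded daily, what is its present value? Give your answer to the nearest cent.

Growth factor = (1 + 0.024/365)^5840 ≈ 1.46812690778.
P = 304,175/1.46812690778 ≈ 207,185.7674.

$207,185.77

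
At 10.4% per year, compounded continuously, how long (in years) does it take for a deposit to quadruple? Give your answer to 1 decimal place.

e^(0.104t) = 4, so 0.104t = ln 4 ≈ 1.3863.
t ≈ 1.3863/0.104 ≈ 13.3298.

13.3 years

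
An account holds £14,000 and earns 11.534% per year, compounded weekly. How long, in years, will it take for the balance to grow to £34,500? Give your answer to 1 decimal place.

(1 + 0.00221808)^(52t) = 34,500/14,000 = 2.4643.
52t·ln(1 + 0.00221808) = ln(2.4643); 52t = 0.9019/0.00221562 ≈ 407.0652.
t ≈ 7.8282 years.

7.8 years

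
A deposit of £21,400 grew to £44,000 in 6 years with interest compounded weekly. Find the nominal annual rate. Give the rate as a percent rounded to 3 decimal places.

12.027%

The 312-period growth factor is 44,000/21,400 = 2.05607.
r/52 = 2.05607^(1/312) − 1 ≈ 0.00231292, so r ≈ 52·0.00231292 = 12.02720%.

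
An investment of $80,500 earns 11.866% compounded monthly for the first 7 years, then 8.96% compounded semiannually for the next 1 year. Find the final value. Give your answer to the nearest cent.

After 7 years at 11.866%: 80,500 × 2.28539791066 ≈ 183,974.5318.
Then 1 years at 8.96%: 183,974.5318 × 1.09160704 ≈ 200,827.8941.

$200,827.89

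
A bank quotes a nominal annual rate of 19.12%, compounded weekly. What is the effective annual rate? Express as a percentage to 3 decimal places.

One year is 52 periods at 0.00367692 each: (1 + 0.00367692)^52 ≈ 1.210277.
EAR = 1.210277 − 1 ≈ 21.02771%.

21.028%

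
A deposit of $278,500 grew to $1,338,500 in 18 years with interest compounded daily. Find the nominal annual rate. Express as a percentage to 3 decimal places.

The 6570-period growth factor is 1,338,500/278,500 = 4.8061.
r/365 = 4.8061^(1/6570) − 1 ≈ 0.000238976, so r ≈ 365·0.000238976 = 8.72264%.

8.723%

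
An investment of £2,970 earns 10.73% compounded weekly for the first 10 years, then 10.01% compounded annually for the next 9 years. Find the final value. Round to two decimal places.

Phase 1: 2,970·(1 + 0.1073/52)^520 ≈ 8,675.0963.
Phase 2: 8,675.0963·(1 + 0.1001)^9 ≈ 20,472.1656.

£20,472.17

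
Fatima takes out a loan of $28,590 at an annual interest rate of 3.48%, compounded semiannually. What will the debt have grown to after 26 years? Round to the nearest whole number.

Growth factor = (1 + 0.0174)^52 ≈ 2.4522804245.
A ≈ 28,590 × 2.4522804245 ≈ 70,110.6973.

$70,111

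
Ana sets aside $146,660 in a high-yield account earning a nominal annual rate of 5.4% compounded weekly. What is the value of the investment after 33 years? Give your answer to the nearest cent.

$870,608.47

Periodic rate = 5.4%/52 = 0.00103846; periods = 52·33 = 1716.
A = 146,660·(1 + 0.054/52)^1716 ≈ 146,660·5.93623664322 ≈ 870,608.4661.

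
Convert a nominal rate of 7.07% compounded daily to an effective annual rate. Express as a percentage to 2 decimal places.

EAR = (1 + 7.07%/365)^365 − 1 = (1 + 0.000193699)^365 − 1.
(1 + 0.000193699)^365 ≈ 1.073252, so EAR ≈ 7.32519%.

7.33%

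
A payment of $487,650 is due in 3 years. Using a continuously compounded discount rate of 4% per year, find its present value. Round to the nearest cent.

$432,506.75

P = A·e^(−rt) = 487,650·e^(−0.12).
e^(−0.12) ≈ 0.886920436717, so P ≈ 432,506.7510.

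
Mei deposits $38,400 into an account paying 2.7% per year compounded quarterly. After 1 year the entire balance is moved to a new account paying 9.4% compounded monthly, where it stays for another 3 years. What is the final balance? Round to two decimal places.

Phase 1: 38,400·(1 + 0.00675)^4 ≈ 39,447.3449.
Phase 2: 39,447.3449·(1 + 0.094/12)^36 ≈ 52,241.0183.

$52,241.02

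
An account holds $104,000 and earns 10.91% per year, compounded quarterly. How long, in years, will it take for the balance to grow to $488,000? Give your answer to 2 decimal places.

We need (1 + 0.027275)^(4t) = 4.6923, so 4t = ln 4.6923 / ln 1.027275 ≈ 57.4487.
t ≈ 57.4487/4 = 14.3622 years.

14.36 years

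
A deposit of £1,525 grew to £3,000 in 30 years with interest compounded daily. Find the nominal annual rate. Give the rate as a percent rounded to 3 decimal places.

2.255%

(1 + r/365)^10950 = 3,000/1,525 = 1.96721.
1 + r/365 = 1.96721^(1/10950) ≈ 1.000062, so r/365 ≈ 0.0000617935.
r ≈ 365·0.0000617935 = 2.25546%.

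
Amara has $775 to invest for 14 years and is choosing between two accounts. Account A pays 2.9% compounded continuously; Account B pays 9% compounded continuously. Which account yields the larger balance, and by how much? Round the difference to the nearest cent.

Account B, by $1,569.08

Account A growth factor: e^(0.029·14) = e^0.406 ≈ 1.500802552; balance ≈ 1,163.1220.
Account B growth factor: e^(0.09·14) = e^1.26 ≈ 3.525421487; balance ≈ 2,732.2017.
Account B is larger by 1,569.0797.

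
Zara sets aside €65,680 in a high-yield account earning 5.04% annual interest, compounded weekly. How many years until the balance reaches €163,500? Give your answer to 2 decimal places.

18.10 years

We need (1 + 0.000969231)^(52t) = 2.4893, so 52t = ln 2.4893 / ln 1.000969 ≈ 941.4274.
t ≈ 941.4274/52 = 18.1044 years.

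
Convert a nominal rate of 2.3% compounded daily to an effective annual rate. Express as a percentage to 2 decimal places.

EAR = (1 + 2.3%/365)^365 − 1 = (1 + 0.0000630137)^365 − 1.
(1 + 0.0000630137)^365 ≈ 1.023266, so EAR ≈ 2.32658%.

2.33%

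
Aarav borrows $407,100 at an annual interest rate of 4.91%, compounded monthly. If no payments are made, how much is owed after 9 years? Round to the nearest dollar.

$632,739

Periodic rate = 4.91%/12 = 0.00409167; periods = 12·9 = 108.
A = 407,100·(1 + 0.0491/12)^108 ≈ 407,100·1.55425822293 ≈ 632,738.5226.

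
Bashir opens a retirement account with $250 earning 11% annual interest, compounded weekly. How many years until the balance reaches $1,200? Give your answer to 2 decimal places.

We need (1 + 0.00211538)^(52t) = 4.8, so 52t = ln 4.8 / ln 1.002115 ≈ 742.3116.
t ≈ 742.3116/52 = 14.2752 years.

14.28 years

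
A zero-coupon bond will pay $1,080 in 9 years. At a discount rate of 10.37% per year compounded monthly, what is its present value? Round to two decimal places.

$426.42

Growth factor = (1 + 0.1037/12)^108 ≈ 2.532711452.
P = 1,080/2.532711452 ≈ 426.4205.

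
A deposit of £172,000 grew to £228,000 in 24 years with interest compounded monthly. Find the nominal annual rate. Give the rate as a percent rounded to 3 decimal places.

(1 + r/12)^288 = 228,000/172,000 = 1.32558.
1 + r/12 = 1.32558^(1/288) ≈ 1.000979, so r/12 ≈ 0.000979129.
r ≈ 12·0.000979129 = 1.17495%.

1.175%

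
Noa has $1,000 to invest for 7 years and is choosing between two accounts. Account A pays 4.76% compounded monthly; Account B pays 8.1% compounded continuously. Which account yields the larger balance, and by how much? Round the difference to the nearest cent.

Account B, by $368.46

A: (1 + 0.0476/12)^84 ≈ 1.394506927, so 1,000 × 1.394506927 ≈ 1,394.5069.
B: e^(0.081·7) = e^0.567 ≈ 1.7629702, so 1,000 × 1.7629702 ≈ 1,762.9702.
Difference ≈ 368.4633 in favor of B.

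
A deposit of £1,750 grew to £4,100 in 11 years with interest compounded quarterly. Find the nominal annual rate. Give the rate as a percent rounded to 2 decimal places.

The 44-period growth factor is 4,100/1,750 = 2.34286.
r/4 = 2.34286^(1/44) − 1 ≈ 0.0195378, so r ≈ 4·0.0195378 = 7.81510%.

7.82%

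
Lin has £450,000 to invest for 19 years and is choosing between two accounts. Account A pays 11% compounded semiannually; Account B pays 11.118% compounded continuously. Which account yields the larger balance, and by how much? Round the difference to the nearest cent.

Account B, by £278,740.52

Account A growth factor: (1 + 0.055)^38 ≈ 7.648802833698; balance ≈ 3,441,961.2752.
Account B growth factor: e^(0.11118·19) = e^2.11242 ≈ 8.26822620053; balance ≈ 3,720,701.7902.
Account B is larger by 278,740.5151.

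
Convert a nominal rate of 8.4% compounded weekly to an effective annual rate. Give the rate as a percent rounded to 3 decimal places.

EAR = (1 + 8.4%/52)^52 − 1 = (1 + 0.00161538)^52 − 1.
(1 + 0.00161538)^52 ≈ 1.087555, so EAR ≈ 8.75552%.

8.756%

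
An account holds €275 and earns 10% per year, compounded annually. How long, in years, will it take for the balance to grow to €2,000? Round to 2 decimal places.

20.82 years

We need (1 + 0.1)^t = 7.2727, so t = ln 7.2727 / ln 1.1 ≈ 20.8176.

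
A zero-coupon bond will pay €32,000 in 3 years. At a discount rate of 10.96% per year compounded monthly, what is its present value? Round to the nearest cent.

Growth factor = (1 + 0.1096/12)^36 ≈ 1.387228068.
P = 32,000/1.387228068 ≈ 23,067.5840.

€23,067.58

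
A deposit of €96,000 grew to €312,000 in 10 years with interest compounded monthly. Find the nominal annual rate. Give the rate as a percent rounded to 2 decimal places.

The 120-period growth factor is 312,000/96,000 = 3.25.
r/12 = 3.25^(1/120) − 1 ≈ 0.00987052, so r ≈ 12·0.00987052 = 11.84462%.

11.84%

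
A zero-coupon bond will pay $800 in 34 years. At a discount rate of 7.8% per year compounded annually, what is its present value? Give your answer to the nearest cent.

$62.24

Growth factor = (1 + 0.078)^34 ≈ 12.8539874.
P = 800/12.8539874 ≈ 62.2375.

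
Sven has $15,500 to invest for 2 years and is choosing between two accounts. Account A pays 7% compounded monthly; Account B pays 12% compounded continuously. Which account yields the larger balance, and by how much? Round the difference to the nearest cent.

Account B, by $1,882.37

Account A growth factor: (1 + 0.07/12)^24 ≈ 1.1498060175; balance ≈ 17,821.9933.
Account B growth factor: e^(0.12·2) = e^0.24 ≈ 1.2712491503; balance ≈ 19,704.3618.
Account B is larger by 1,882.3686.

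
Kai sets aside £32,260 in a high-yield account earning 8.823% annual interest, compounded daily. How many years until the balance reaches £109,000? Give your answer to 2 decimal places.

We need (1 + 0.000241726)^(365t) = 3.3788, so 365t = ln 3.3788 / ln 1.000242 ≈ 5037.3846.
t ≈ 5037.3846/365 = 13.8011 years.

13.80 years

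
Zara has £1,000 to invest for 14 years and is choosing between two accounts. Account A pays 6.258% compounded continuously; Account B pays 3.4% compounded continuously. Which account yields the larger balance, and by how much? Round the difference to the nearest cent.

Account A growth factor: e^(0.06258·14) = e^0.87612 ≈ 2.401563539; balance ≈ 2,401.5635.
Account B growth factor: e^(0.034·14) = e^0.476 ≈ 1.609623016; balance ≈ 1,609.6230.
Account A is larger by 791.9405.

Account A, by £791.94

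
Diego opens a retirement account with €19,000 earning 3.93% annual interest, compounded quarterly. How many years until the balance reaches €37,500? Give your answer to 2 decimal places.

We need (1 + 0.009825)^(4t) = 1.9737, so 4t = ln 1.9737 / ln 1.009825 ≈ 69.5406.
t ≈ 69.5406/4 = 17.3852 years.

17.39 years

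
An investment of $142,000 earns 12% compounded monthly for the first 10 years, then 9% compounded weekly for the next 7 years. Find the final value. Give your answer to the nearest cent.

Phase 1: 142,000·(1 + 0.01)^120 ≈ 468,654.9390.
Phase 2: 468,654.9390·(1 + 0.09/52)^364 ≈ 879,472.4121.

$879,472.41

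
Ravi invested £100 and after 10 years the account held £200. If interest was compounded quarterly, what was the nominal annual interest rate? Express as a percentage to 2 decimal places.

The 40-period growth factor is 200/100 = 2.
r/4 = 2^(1/40) − 1 ≈ 0.0174797, so r ≈ 4·0.0174797 = 6.99188%.

6.99%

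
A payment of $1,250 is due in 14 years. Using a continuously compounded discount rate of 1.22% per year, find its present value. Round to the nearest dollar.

P = A·e^(−rt) = 1,250·e^(−0.1708).
e^(−0.1708) ≈ 0.8429901546, so P ≈ 1,053.7377.

$1,054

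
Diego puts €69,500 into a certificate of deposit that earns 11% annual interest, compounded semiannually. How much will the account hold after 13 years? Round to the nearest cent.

Growth factor = (1 + 0.055)^26 ≈ 4.0231289278.
A ≈ 69,500 × 4.0231289278 ≈ 279,607.4605.

€279,607.46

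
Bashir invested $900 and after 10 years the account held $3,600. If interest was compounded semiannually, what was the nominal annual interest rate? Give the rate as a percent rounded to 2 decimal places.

The 20-period growth factor is 3,600/900 = 4.
r/2 = 4^(1/20) − 1 ≈ 0.0717735, so r ≈ 2·0.0717735 = 14.35469%.

14.35%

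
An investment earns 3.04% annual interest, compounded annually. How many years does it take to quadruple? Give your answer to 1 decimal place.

(1 + 0.0304)^t = 4.
t = ln 4 / ln(1 + 0.0304) ≈ 1.3863/0.0299471 ≈ 46.2915.

46.3 years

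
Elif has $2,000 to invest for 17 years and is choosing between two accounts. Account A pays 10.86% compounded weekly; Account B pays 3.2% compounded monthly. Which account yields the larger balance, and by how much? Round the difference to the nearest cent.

Account A growth factor: (1 + 0.1086/52)^884 ≈ 6.3235124497; balance ≈ 12,647.0249.
Account B growth factor: (1 + 0.032/12)^204 ≈ 1.721637639; balance ≈ 3,443.2753.
Account A is larger by 9,203.7496.

Account A, by $9,203.75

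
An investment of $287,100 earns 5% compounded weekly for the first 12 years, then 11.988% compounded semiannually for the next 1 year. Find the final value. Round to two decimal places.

Phase 1: 287,100·(1 + 0.05/52)^624 ≈ 522,979.5230.
Phase 2: 522,979.5230·(1 + 0.05994)^2 ≈ 587,553.2709.

$587,553.27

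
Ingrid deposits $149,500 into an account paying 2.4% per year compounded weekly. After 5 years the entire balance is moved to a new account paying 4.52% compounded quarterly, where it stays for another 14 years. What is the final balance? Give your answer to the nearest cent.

$316,245.91

Phase 1: 149,500·(1 + 0.024/52)^260 ≈ 168,556.1130.
Phase 2: 168,556.1130·(1 + 0.0113)^56 ≈ 316,245.9068.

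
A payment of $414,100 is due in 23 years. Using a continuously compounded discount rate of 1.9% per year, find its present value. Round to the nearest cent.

P = A·e^(−rt) = 414,100·e^(−0.437).
e^(−0.437) ≈ 0.645971431411, so P ≈ 267,496.7697.

$267,496.77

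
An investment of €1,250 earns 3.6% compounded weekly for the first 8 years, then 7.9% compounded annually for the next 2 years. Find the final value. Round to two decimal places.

After 8 years at 3.6%: 1,250 × 1.333624407 ≈ 1,667.0305.
Then 2 years at 7.9%: 1,667.0305 × 1.164241 ≈ 1,940.8253.

€1,940.83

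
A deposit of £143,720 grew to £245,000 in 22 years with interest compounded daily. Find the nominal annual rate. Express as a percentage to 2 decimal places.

(1 + r/365)^8030 = 245,000/143,720 = 1.7047.
1 + r/365 = 1.7047^(1/8030) ≈ 1.000066, so r/365 ≈ 0.000066427.
r ≈ 365·0.000066427 = 2.42459%.

2.42%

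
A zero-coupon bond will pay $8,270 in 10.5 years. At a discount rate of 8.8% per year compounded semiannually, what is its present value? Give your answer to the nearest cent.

$3,348.07

Periodic rate = 8.8%/2 = 0.044; 21 periods.
P = 8,270/(1 + 0.044)^21 ≈ 8,270/2.470076887 ≈ 3,348.0739.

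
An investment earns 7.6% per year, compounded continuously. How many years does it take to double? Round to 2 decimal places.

e^(0.076t) = 2, so 0.076t = ln 2 ≈ 0.69315.
t ≈ 0.69315/0.076 ≈ 9.1204.

9.12 years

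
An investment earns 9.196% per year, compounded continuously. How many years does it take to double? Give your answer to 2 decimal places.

7.54 years

e^(0.09196t) = 2, so 0.09196t = ln 2 ≈ 0.69315.
t ≈ 0.69315/0.09196 ≈ 7.5375.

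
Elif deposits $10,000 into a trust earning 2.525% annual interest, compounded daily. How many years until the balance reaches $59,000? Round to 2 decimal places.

70.30 years

(1 + 0.0000691781)^(365t) = 59,000/10,000 = 5.9.
365t·ln(1 + 0.0000691781) = ln(5.9); 365t = 1.775/6.91757e-05 ≈ 25658.6145.
t ≈ 70.2976 years.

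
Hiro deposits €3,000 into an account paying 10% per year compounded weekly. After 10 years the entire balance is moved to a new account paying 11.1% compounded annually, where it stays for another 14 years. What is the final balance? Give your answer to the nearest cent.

€35,562.76

Phase 1: 3,000·(1 + 0.1/52)^520 ≈ 8,147.0181.
Phase 2: 8,147.0181·(1 + 0.111)^14 ≈ 35,562.7638.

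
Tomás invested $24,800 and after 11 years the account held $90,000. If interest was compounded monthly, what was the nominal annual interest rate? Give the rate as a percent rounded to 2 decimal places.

(1 + r/12)^132 = 90,000/24,800 = 3.62903.
1 + r/12 = 3.62903^(1/132) ≈ 1.009813, so r/12 ≈ 0.00981273.
r ≈ 12·0.00981273 = 11.77527%.

11.78%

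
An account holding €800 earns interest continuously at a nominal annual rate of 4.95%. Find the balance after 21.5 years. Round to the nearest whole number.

A = P·e^(rt) = 800·e^(0.0495·21.5) = 800·e^1.06425.
e^1.06425 ≈ 2.89866417, so A ≈ 2,318.9313.

€2,319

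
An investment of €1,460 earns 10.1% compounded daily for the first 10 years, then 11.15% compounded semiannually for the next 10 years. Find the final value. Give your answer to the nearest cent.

Phase 1: 1,460·(1 + 0.101/365)^3650 ≈ 4,008.0175.
Phase 2: 4,008.0175·(1 + 0.05575)^20 ≈ 11,861.8221.

€11,861.82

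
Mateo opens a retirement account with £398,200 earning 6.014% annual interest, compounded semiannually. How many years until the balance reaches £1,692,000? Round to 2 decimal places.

24.42 years

(1 + 0.03007)^(2t) = 1,692,000/398,200 = 4.2491.
2t·ln(1 + 0.03007) = ln(4.2491); 2t = 1.4467/0.0296268 ≈ 48.8313.
t ≈ 24.4156 years.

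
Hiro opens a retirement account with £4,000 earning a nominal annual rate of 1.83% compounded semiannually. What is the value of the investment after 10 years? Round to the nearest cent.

£4,799.26

Growth factor = (1 + 0.00915)^20 ≈ 1.199815563.
A ≈ 4,000 × 1.199815563 ≈ 4,799.2623.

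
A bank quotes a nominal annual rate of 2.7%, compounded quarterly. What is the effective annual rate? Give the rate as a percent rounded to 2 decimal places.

EAR = (1 + 2.7%/4)^4 − 1 = (1 + 0.00675)^4 − 1.
(1 + 0.00675)^4 ≈ 1.027275, so EAR ≈ 2.72746%.

2.73%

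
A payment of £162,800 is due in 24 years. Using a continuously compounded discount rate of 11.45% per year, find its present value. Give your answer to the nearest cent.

£10,428.29

P = A·e^(−rt) = 162,800·e^(−2.748).
e^(−2.748) ≈ 0.0640558448701, so P ≈ 10,428.2915.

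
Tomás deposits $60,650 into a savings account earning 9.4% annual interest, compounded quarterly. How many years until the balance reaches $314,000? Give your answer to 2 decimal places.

17.70 years

We need (1 + 0.0235)^(4t) = 5.1772, so 4t = ln 5.1772 / ln 1.0235 ≈ 70.7880.
t ≈ 70.7880/4 = 17.6970 years.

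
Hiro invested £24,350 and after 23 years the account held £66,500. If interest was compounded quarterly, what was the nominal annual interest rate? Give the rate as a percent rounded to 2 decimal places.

(1 + r/4)^92 = 66,500/24,350 = 2.73101.
1 + r/4 = 2.73101^(1/92) ≈ 1.01098, so r/4 ≈ 0.0109802.
r ≈ 4·0.0109802 = 4.39207%.

4.39%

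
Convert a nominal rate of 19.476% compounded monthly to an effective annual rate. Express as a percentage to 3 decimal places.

21.312%

EAR = (1 + 19.476%/12)^12 − 1 = (1 + 0.01623)^12 − 1.
(1 + 0.01623)^12 ≈ 1.213121, so EAR ≈ 21.31210%.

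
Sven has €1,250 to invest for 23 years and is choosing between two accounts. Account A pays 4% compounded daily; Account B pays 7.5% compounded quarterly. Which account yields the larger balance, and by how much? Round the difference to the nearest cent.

A: (1 + 0.04/365)^8395 ≈ 2.509163907, so 1,250 × 2.509163907 ≈ 3,136.4549.
B: (1 + 0.01875)^92 ≈ 5.523587026, so 1,250 × 5.523587026 ≈ 6,904.4838.
Difference ≈ 3,768.0289 in favor of B.

Account B, by €3,768.03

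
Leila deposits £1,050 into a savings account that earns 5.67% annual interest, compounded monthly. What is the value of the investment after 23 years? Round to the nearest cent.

£3,856.73

Periodic rate = 5.67%/12 = 0.004725; periods = 12·23 = 276.
A = 1,050·(1 + 0.004725)^276 ≈ 1,050·3.673073342 ≈ 3,856.7270.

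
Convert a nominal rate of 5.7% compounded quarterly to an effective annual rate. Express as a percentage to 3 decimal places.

5.823%

EAR = (1 + 5.7%/4)^4 − 1 = (1 + 0.01425)^4 − 1.
(1 + 0.01425)^4 ≈ 1.05823, so EAR ≈ 5.82300%.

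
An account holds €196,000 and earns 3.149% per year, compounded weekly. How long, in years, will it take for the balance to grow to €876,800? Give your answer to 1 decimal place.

47.6 years

We need (1 + 0.000605577)^(52t) = 4.4735, so 52t = ln 4.4735 / ln 1.000606 ≈ 2474.6944.
t ≈ 2474.6944/52 = 47.5903 years.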